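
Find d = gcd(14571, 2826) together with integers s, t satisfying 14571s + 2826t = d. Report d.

9

Euclidean algorithm:
14571 = 5*2826 + 441
2826 = 6*441 + 180
441 = 2*180 + 81
180 = 2*81 + 18
81 = 4*18 + 9
18 = 2*9 + 0
gcd(14571, 2826) = 9.
Express as a combination:
9 = 81 − 4·18
9 = −4·180 + 9·81
9 = 9·441 − 22·180
9 = −22·2826 + 141·441
9 = 141·14571 − 727·2826
So 9 = (141)·14571 + (-727)·2826.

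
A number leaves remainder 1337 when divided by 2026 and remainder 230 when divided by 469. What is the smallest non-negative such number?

Write x = 1337 + 2026·k. Then 2026·k ≡ 230 − 1337 ≡ 300 (mod 469).
Need 2026⁻¹ mod 469. Extended Euclid on (469, 150):
469 = 3*150 + 19
150 = 7*19 + 17
19 = 1*17 + 2
17 = 8*2 + 1
2 = 2*1 + 0
Back-substitute:
1 = 17 − 8·2
1 = −8·19 + 9·17
1 = 9·150 − 71·19
1 = −71·469 + 222·150
2026⁻¹ ≡ 222 (mod 469), so k ≡ 222·300 ≡ 2 (mod 469).
x = 1337 + 2026·2 = 5389.

5389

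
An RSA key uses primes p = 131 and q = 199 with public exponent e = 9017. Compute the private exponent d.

φ(n) = (p−1)(q−1) = 130·198 = 25740.
Need d with 9017·d ≡ 1 (mod 25740). Apply the extended Euclidean algorithm:
25740 = 2×9017 + 7706
9017 = 1×7706 + 1311
7706 = 5×1311 + 1151
1311 = 1×1151 + 160
1151 = 7×160 + 31
160 = 5×31 + 5
31 = 6×5 + 1
5 = 5×1 + 0
Back-substitute:
1 = 31 − 6·5
1 = −6·160 + 31·31
1 = 31·1151 − 223·160
1 = −223·1311 + 254·1151
1 = 254·7706 − 1493·1311
1 = −1493·9017 + 1747·7706
1 = 1747·25740 − 4987·9017
So 9017·(-4987) ≡ 1 (mod 25740), hence d ≡ -4987 ≡ 20753 (mod 25740).

20753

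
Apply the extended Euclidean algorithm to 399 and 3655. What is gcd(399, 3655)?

1

Repeated division:
3655 = 9×399 + 64
399 = 6×64 + 15
64 = 4×15 + 4
15 = 3×4 + 3
4 = 1×3 + 1
3 = 3×1 + 0
gcd(399, 3655) = 1.
Express as a combination:
1 = 4 − 3
1 = −15 + 4·4
1 = 4·64 − 17·15
1 = −17·399 + 106·64
1 = 106·3655 − 971·399
So 1 = (106)·3655 + (-971)·399.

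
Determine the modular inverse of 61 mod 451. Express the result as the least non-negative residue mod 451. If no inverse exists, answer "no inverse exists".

Apply the Euclidean algorithm to 451 and 61:
451 = 7×61 + 24
61 = 2×24 + 13
24 = 1×13 + 11
13 = 1×11 + 2
11 = 5×2 + 1
2 = 2×1 + 0
Since gcd(61, 451) = 1, back-substitute to write 1 as a combination:
1 = 11 − 5·2
1 = −5·13 + 6·11
1 = 6·24 − 11·13
1 = −11·61 + 28·24
1 = 28·451 − 207·61
Hence 61⁻¹ ≡ -207 ≡ 244 (mod 451).

244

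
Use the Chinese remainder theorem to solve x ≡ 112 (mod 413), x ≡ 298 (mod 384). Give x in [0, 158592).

Write x = 112 + 413·k. Then 413·k ≡ 298 − 112 ≡ 186 (mod 384).
Need 413⁻¹ mod 384. Extended Euclid on (384, 29):
384 = 13*29 + 7
29 = 4*7 + 1
7 = 7*1 + 0
Back-substitute:
1 = 29 − 4·7
1 = −4·384 + 53·29
413⁻¹ ≡ 53 (mod 384), so k ≡ 53·186 ≡ 258 (mod 384).
x = 112 + 413·258 = 106666.

106666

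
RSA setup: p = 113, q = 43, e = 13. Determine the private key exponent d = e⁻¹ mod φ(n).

2533

φ(n) = (p−1)(q−1) = 112·42 = 4704.
Need d with 13·d ≡ 1 (mod 4704). Apply the extended Euclidean algorithm:
4704 = 361*13 + 11
13 = 1*11 + 2
11 = 5*2 + 1
2 = 2*1 + 0
Back-substitute:
1 = 11 − 5·2
1 = −5·13 + 6·11
1 = 6·4704 − 2171·13
So 13·(-2171) ≡ 1 (mod 4704), hence d ≡ -2171 ≡ 2533 (mod 4704).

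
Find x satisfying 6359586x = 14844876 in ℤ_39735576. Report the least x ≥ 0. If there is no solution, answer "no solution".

2147950

First find gcd(6359586, 39735576):
39735576 = 6×6359586 + 1578060
6359586 = 4×1578060 + 47346
1578060 = 33×47346 + 15642
47346 = 3×15642 + 420
15642 = 37×420 + 102
420 = 4×102 + 12
102 = 8×12 + 6
12 = 2×6 + 0
gcd = 6 and 6 | 14844876, so solutions exist. Divide through by 6: 1059931x ≡ 2474146 (mod 6622596).
Now find 1059931⁻¹ mod 6622596:
6622596 = 6*1059931 + 263010
1059931 = 4*263010 + 7891
263010 = 33*7891 + 2607
7891 = 3*2607 + 70
2607 = 37*70 + 17
70 = 4*17 + 2
17 = 8*2 + 1
2 = 2*1 + 0
Back-substitute:
1 = 17 − 8·2
1 = −8·70 + 33·17
1 = 33·2607 − 1229·70
1 = −1229·7891 + 3720·2607
1 = 3720·263010 − 123989·7891
1 = −123989·1059931 + 499676·263010
1 = 499676·6622596 − 3122045·1059931
So 1059931·(-3122045) ≡ 1 (mod 6622596), i.e. 1059931⁻¹ ≡ 3500551.
Then x ≡ 3500551·2474146 ≡ 2147950 (mod 6622596); the smallest non-negative solution is x = 2147950.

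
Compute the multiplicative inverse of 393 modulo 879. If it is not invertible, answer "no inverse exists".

no inverse exists

Compute gcd(393, 879):
879 = 2×393 + 93
393 = 4×93 + 21
93 = 4×21 + 9
21 = 2×9 + 3
9 = 3×3 + 0
Since gcd = 3 > 1, 393 is not a unit mod 879.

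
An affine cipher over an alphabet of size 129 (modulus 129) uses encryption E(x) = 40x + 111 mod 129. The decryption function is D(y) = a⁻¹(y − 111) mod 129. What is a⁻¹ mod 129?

100

Run Euclid on (129, 40):
129 = 3·40 + 9
40 = 4·9 + 4
9 = 2·4 + 1
4 = 4·1 + 0
gcd = 1, so the inverse exists. Back-substitute:
1 = 9 − 2·4
1 = −2·40 + 9·9
1 = 9·129 − 29·40
So 40·(-29) ≡ 1 (mod 129), and -29 ≡ 100 (mod 129).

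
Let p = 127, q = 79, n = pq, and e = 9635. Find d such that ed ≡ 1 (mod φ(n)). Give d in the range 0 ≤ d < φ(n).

4583

φ(n) = (p−1)(q−1) = 126·78 = 9828.
Need d with 9635·d ≡ 1 (mod 9828). Apply the extended Euclidean algorithm:
9828 = 1×9635 + 193
9635 = 49×193 + 178
193 = 1×178 + 15
178 = 11×15 + 13
15 = 1×13 + 2
13 = 6×2 + 1
2 = 2×1 + 0
Back-substitute:
1 = 13 − 6·2
1 = −6·15 + 7·13
1 = 7·178 − 83·15
1 = −83·193 + 90·178
1 = 90·9635 − 4493·193
1 = −4493·9828 + 4583·9635
So 9635·4583 ≡ 1 (mod 9828), hence d = 4583.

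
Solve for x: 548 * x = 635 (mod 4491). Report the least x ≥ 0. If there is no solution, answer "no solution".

First find gcd(548, 4491):
4491 = 8×548 + 107
548 = 5×107 + 13
107 = 8×13 + 3
13 = 4×3 + 1
3 = 3×1 + 0
gcd = 1, so a unique solution mod 4491 exists.
Back-substitute for the Bézout coefficients:
1 = 13 − 4·3
1 = −4·107 + 33·13
1 = 33·548 − 169·107
1 = −169·4491 + 1385·548
So 548·(1385) ≡ 1 (mod 4491), giving 548⁻¹ ≡ 1385.
x ≡ 548⁻¹·635 ≡ 1385·635 ≡ 3730 (mod 4491).

3730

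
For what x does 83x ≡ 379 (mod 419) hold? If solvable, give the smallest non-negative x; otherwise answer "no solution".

50

First find gcd(83, 419):
419 = 5·83 + 4
83 = 20·4 + 3
4 = 1·3 + 1
3 = 3·1 + 0
gcd = 1, so a unique solution mod 419 exists.
Back-substitute for the Bézout coefficients:
1 = 4 − 3
1 = −83 + 21·4
1 = 21·419 − 106·83
So 83·(-106) ≡ 1 (mod 419), giving 83⁻¹ ≡ 313.
x ≡ 83⁻¹·379 ≡ 313·379 ≡ 50 (mod 419).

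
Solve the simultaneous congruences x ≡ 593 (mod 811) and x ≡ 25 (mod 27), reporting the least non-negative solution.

21679

Write x = 593 + 811·k. Then 811·k ≡ 25 − 593 ≡ 26 (mod 27).
Need 811⁻¹ mod 27. Extended Euclid on (27, 1):
27 = 27×1 + 0
811⁻¹ ≡ 1 (mod 27), so k ≡ 1·26 ≡ 26 (mod 27).
x = 593 + 811·26 = 21679.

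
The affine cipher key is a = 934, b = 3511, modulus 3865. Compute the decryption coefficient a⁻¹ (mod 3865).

gcd(3865, 934) by repeated division:
3865 = 4*934 + 129
934 = 7*129 + 31
129 = 4*31 + 5
31 = 6*5 + 1
5 = 5*1 + 0
The gcd is 1. Working backward:
1 = 31 − 6·5
1 = −6·129 + 25·31
1 = 25·934 − 181·129
1 = −181·3865 + 749·934
So 934·749 ≡ 1 (mod 3865).

749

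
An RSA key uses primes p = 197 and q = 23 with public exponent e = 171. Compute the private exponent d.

φ(n) = (p−1)(q−1) = 196·22 = 4312.
Need d with 171·d ≡ 1 (mod 4312). Apply the extended Euclidean algorithm:
4312 = 25*171 + 37
171 = 4*37 + 23
37 = 1*23 + 14
23 = 1*14 + 9
14 = 1*9 + 5
9 = 1*5 + 4
5 = 1*4 + 1
4 = 4*1 + 0
Back-substitute:
1 = 5 − 4
1 = −9 + 2·5
1 = 2·14 − 3·9
1 = −3·23 + 5·14
1 = 5·37 − 8·23
1 = −8·171 + 37·37
1 = 37·4312 − 933·171
So 171·(-933) ≡ 1 (mod 4312), hence d ≡ -933 ≡ 3379 (mod 4312).

3379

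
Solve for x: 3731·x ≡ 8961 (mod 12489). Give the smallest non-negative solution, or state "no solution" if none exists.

702

First find gcd(3731, 12489):
12489 = 3×3731 + 1296
3731 = 2×1296 + 1139
1296 = 1×1139 + 157
1139 = 7×157 + 40
157 = 3×40 + 37
40 = 1×37 + 3
37 = 12×3 + 1
3 = 3×1 + 0
gcd = 1, so a unique solution mod 12489 exists.
Back-substitute for the Bézout coefficients:
1 = 37 − 12·3
1 = −12·40 + 13·37
1 = 13·157 − 51·40
1 = −51·1139 + 370·157
1 = 370·1296 − 421·1139
1 = −421·3731 + 1212·1296
1 = 1212·12489 − 4057·3731
So 3731·(-4057) ≡ 1 (mod 12489), giving 3731⁻¹ ≡ 8432.
x ≡ 3731⁻¹·8961 ≡ 8432·8961 ≡ 702 (mod 12489).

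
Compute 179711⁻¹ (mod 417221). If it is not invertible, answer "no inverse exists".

no inverse exists

Euclidean algorithm on 417221, 179711:
417221 = 2×179711 + 57799
179711 = 3×57799 + 6314
57799 = 9×6314 + 973
6314 = 6×973 + 476
973 = 2×476 + 21
476 = 22×21 + 14
21 = 1×14 + 7
14 = 2×7 + 0
Since gcd = 7 > 1, 179711 is not a unit mod 417221.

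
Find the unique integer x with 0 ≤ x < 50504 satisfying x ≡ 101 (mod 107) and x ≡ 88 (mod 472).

Write x = 101 + 107·k. Then 107·k ≡ 88 − 101 ≡ 459 (mod 472).
Need 107⁻¹ mod 472. Extended Euclid on (472, 107):
472 = 4×107 + 44
107 = 2×44 + 19
44 = 2×19 + 6
19 = 3×6 + 1
6 = 6×1 + 0
Back-substitute:
1 = 19 − 3·6
1 = −3·44 + 7·19
1 = 7·107 − 17·44
1 = −17·472 + 75·107
107⁻¹ ≡ 75 (mod 472), so k ≡ 75·459 ≡ 441 (mod 472).
x = 101 + 107·441 = 47288.

47288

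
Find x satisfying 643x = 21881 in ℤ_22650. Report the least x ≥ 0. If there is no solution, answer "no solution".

22367

First find gcd(643, 22650):
22650 = 35*643 + 145
643 = 4*145 + 63
145 = 2*63 + 19
63 = 3*19 + 6
19 = 3*6 + 1
6 = 6*1 + 0
gcd = 1, so a unique solution mod 22650 exists.
Back-substitute for the Bézout coefficients:
1 = 19 − 3·6
1 = −3·63 + 10·19
1 = 10·145 − 23·63
1 = −23·643 + 102·145
1 = 102·22650 − 3593·643
So 643·(-3593) ≡ 1 (mod 22650), giving 643⁻¹ ≡ 19057.
x ≡ 643⁻¹·21881 ≡ 19057·21881 ≡ 22367 (mod 22650).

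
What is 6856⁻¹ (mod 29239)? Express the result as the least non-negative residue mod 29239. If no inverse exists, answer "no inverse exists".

4849

gcd(29239, 6856) by repeated division:
29239 = 4*6856 + 1815
6856 = 3*1815 + 1411
1815 = 1*1411 + 404
1411 = 3*404 + 199
404 = 2*199 + 6
199 = 33*6 + 1
6 = 6*1 + 0
Since gcd(6856, 29239) = 1, back-substitute to write 1 as a combination:
1 = 199 − 33·6
1 = −33·404 + 67·199
1 = 67·1411 − 234·404
1 = −234·1815 + 301·1411
1 = 301·6856 − 1137·1815
1 = −1137·29239 + 4849·6856
So 6856·4849 ≡ 1 (mod 29239).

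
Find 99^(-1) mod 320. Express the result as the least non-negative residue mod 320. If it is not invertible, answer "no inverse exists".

Run Euclid on (320, 99):
320 = 3*99 + 23
99 = 4*23 + 7
23 = 3*7 + 2
7 = 3*2 + 1
2 = 2*1 + 0
Since gcd(99, 320) = 1, back-substitute to write 1 as a combination:
1 = 7 − 3·2
1 = −3·23 + 10·7
1 = 10·99 − 43·23
1 = −43·320 + 139·99
So 99·139 ≡ 1 (mod 320).

139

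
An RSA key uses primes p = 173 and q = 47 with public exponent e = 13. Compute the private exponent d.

4869

φ(n) = (p−1)(q−1) = 172·46 = 7912.
Need d with 13·d ≡ 1 (mod 7912). Apply the extended Euclidean algorithm:
7912 = 608·13 + 8
13 = 1·8 + 5
8 = 1·5 + 3
5 = 1·3 + 2
3 = 1·2 + 1
2 = 2·1 + 0
Back-substitute:
1 = 3 − 2
1 = −5 + 2·3
1 = 2·8 − 3·5
1 = −3·13 + 5·8
1 = 5·7912 − 3043·13
So 13·(-3043) ≡ 1 (mod 7912), hence d ≡ -3043 ≡ 4869 (mod 7912).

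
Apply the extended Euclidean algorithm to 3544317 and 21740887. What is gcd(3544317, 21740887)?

Repeated division:
21740887 = 6*3544317 + 474985
3544317 = 7*474985 + 219422
474985 = 2*219422 + 36141
219422 = 6*36141 + 2576
36141 = 14*2576 + 77
2576 = 33*77 + 35
77 = 2*35 + 7
35 = 5*7 + 0
gcd(3544317, 21740887) = 7.
Working backward:
7 = 77 − 2·35
7 = −2·2576 + 67·77
7 = 67·36141 − 940·2576
7 = −940·219422 + 5707·36141
7 = 5707·474985 − 12354·219422
7 = −12354·3544317 + 92185·474985
7 = 92185·21740887 − 565464·3544317
So 7 = (92185)·21740887 + (-565464)·3544317.

7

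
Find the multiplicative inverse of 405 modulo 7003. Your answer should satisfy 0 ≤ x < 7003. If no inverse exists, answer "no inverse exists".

Extended Euclidean algorithm:
7003 = 17*405 + 118
405 = 3*118 + 51
118 = 2*51 + 16
51 = 3*16 + 3
16 = 5*3 + 1
3 = 3*1 + 0
The gcd is 1. Working backward:
1 = 16 − 5·3
1 = −5·51 + 16·16
1 = 16·118 − 37·51
1 = −37·405 + 127·118
1 = 127·7003 − 2196·405
So 405·(-2196) ≡ 1 (mod 7003), and -2196 ≡ 4807 (mod 7003).

4807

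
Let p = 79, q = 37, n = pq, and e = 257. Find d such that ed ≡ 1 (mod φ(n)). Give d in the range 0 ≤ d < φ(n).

φ(n) = (p−1)(q−1) = 78·36 = 2808.
Need d with 257·d ≡ 1 (mod 2808). Apply the extended Euclidean algorithm:
2808 = 10*257 + 238
257 = 1*238 + 19
238 = 12*19 + 10
19 = 1*10 + 9
10 = 1*9 + 1
9 = 9*1 + 0
Back-substitute:
1 = 10 − 9
1 = −19 + 2·10
1 = 2·238 − 25·19
1 = −25·257 + 27·238
1 = 27·2808 − 295·257
So 257·(-295) ≡ 1 (mod 2808), hence d ≡ -295 ≡ 2513 (mod 2808).

2513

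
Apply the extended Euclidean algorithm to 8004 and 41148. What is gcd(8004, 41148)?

Euclidean algorithm:
41148 = 5×8004 + 1128
8004 = 7×1128 + 108
1128 = 10×108 + 48
108 = 2×48 + 12
48 = 4×12 + 0
gcd(8004, 41148) = 12.
Express as a combination:
12 = 108 − 2·48
12 = −2·1128 + 21·108
12 = 21·8004 − 149·1128
12 = −149·41148 + 766·8004
So 12 = (-149)·41148 + (766)·8004.

12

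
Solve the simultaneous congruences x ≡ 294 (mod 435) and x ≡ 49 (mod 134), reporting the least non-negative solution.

9429

Write x = 294 + 435·k. Then 435·k ≡ 49 − 294 ≡ 23 (mod 134).
Need 435⁻¹ mod 134. Extended Euclid on (134, 33):
134 = 4·33 + 2
33 = 16·2 + 1
2 = 2·1 + 0
Back-substitute:
1 = 33 − 16·2
1 = −16·134 + 65·33
435⁻¹ ≡ 65 (mod 134), so k ≡ 65·23 ≡ 21 (mod 134).
x = 294 + 435·21 = 9429.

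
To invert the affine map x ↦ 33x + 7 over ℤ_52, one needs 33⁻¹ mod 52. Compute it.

41

gcd(52, 33) by repeated division:
52 = 1×33 + 19
33 = 1×19 + 14
19 = 1×14 + 5
14 = 2×5 + 4
5 = 1×4 + 1
4 = 4×1 + 0
The gcd is 1. Working backward:
1 = 5 − 4
1 = −14 + 3·5
1 = 3·19 − 4·14
1 = −4·33 + 7·19
1 = 7·52 − 11·33
So 33·(-11) ≡ 1 (mod 52), and -11 ≡ 41 (mod 52).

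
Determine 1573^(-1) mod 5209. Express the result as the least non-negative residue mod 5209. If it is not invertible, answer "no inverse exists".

1669

Apply the Euclidean algorithm to 5209 and 1573:
5209 = 3×1573 + 490
1573 = 3×490 + 103
490 = 4×103 + 78
103 = 1×78 + 25
78 = 3×25 + 3
25 = 8×3 + 1
3 = 3×1 + 0
Since gcd(1573, 5209) = 1, back-substitute to write 1 as a combination:
1 = 25 − 8·3
1 = −8·78 + 25·25
1 = 25·103 − 33·78
1 = −33·490 + 157·103
1 = 157·1573 − 504·490
1 = −504·5209 + 1669·1573
So 1573·1669 ≡ 1 (mod 5209).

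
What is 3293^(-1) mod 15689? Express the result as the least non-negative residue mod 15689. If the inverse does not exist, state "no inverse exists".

Apply the Euclidean algorithm to 15689 and 3293:
15689 = 4·3293 + 2517
3293 = 1·2517 + 776
2517 = 3·776 + 189
776 = 4·189 + 20
189 = 9·20 + 9
20 = 2·9 + 2
9 = 4·2 + 1
2 = 2·1 + 0
Since gcd(3293, 15689) = 1, back-substitute to write 1 as a combination:
1 = 9 − 4·2
1 = −4·20 + 9·9
1 = 9·189 − 85·20
1 = −85·776 + 349·189
1 = 349·2517 − 1132·776
1 = −1132·3293 + 1481·2517
1 = 1481·15689 − 7056·3293
Hence 3293⁻¹ ≡ -7056 ≡ 8633 (mod 15689).

8633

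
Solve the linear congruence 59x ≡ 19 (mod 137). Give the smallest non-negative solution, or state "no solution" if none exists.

First find gcd(59, 137):
137 = 2·59 + 19
59 = 3·19 + 2
19 = 9·2 + 1
2 = 2·1 + 0
gcd = 1, so a unique solution mod 137 exists.
Back-substitute for the Bézout coefficients:
1 = 19 − 9·2
1 = −9·59 + 28·19
1 = 28·137 − 65·59
So 59·(-65) ≡ 1 (mod 137), giving 59⁻¹ ≡ 72.
x ≡ 59⁻¹·19 ≡ 72·19 ≡ 135 (mod 137).

135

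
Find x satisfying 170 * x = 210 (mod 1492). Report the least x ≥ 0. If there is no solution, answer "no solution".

89

First find gcd(170, 1492):
1492 = 8·170 + 132
170 = 1·132 + 38
132 = 3·38 + 18
38 = 2·18 + 2
18 = 9·2 + 0
gcd = 2 and 2 | 210, so solutions exist. Divide through by 2: 85x ≡ 105 (mod 746).
Now find 85⁻¹ mod 746:
746 = 8×85 + 66
85 = 1×66 + 19
66 = 3×19 + 9
19 = 2×9 + 1
9 = 9×1 + 0
Back-substitute:
1 = 19 − 2·9
1 = −2·66 + 7·19
1 = 7·85 − 9·66
1 = −9·746 + 79·85
So 85⁻¹ ≡ 79 (mod 746).
Then x ≡ 79·105 ≡ 89 (mod 746); the smallest non-negative solution is x = 89.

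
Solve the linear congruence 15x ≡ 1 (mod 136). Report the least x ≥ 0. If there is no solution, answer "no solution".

127

First find gcd(15, 136):
136 = 9*15 + 1
15 = 15*1 + 0
gcd = 1, so a unique solution mod 136 exists.
Back-substitute for the Bézout coefficients:
1 = 136 − 9·15
So 15·(-9) ≡ 1 (mod 136), giving 15⁻¹ ≡ 127.
x ≡ 15⁻¹·1 ≡ 127·1 ≡ 127 (mod 136).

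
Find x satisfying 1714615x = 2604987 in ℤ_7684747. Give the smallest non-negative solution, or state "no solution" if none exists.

287870

First find gcd(1714615, 7684747):
7684747 = 4·1714615 + 826287
1714615 = 2·826287 + 62041
826287 = 13·62041 + 19754
62041 = 3·19754 + 2779
19754 = 7·2779 + 301
2779 = 9·301 + 70
301 = 4·70 + 21
70 = 3·21 + 7
21 = 3·7 + 0
gcd = 7 and 7 | 2604987, so solutions exist. Divide through by 7: 244945x ≡ 372141 (mod 1097821).
Now find 244945⁻¹ mod 1097821:
1097821 = 4×244945 + 118041
244945 = 2×118041 + 8863
118041 = 13×8863 + 2822
8863 = 3×2822 + 397
2822 = 7×397 + 43
397 = 9×43 + 10
43 = 4×10 + 3
10 = 3×3 + 1
3 = 3×1 + 0
Back-substitute:
1 = 10 − 3·3
1 = −3·43 + 13·10
1 = 13·397 − 120·43
1 = −120·2822 + 853·397
1 = 853·8863 − 2679·2822
1 = −2679·118041 + 35680·8863
1 = 35680·244945 − 74039·118041
1 = −74039·1097821 + 331836·244945
So 244945⁻¹ ≡ 331836 (mod 1097821).
Then x ≡ 331836·372141 ≡ 287870 (mod 1097821); the smallest non-negative solution is x = 287870.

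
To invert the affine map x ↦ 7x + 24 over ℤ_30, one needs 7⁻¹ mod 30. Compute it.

Extended Euclidean algorithm:
30 = 4×7 + 2
7 = 3×2 + 1
2 = 2×1 + 0
The gcd is 1. Working backward:
1 = 7 − 3·2
1 = −3·30 + 13·7
So 7·13 ≡ 1 (mod 30).

13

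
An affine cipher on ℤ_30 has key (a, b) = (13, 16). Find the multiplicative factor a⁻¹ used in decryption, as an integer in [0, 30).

Apply the Euclidean algorithm to 30 and 13:
30 = 2·13 + 4
13 = 3·4 + 1
4 = 4·1 + 0
Since gcd(13, 30) = 1, back-substitute to write 1 as a combination:
1 = 13 − 3·4
1 = −3·30 + 7·13
So 13·7 ≡ 1 (mod 30).

7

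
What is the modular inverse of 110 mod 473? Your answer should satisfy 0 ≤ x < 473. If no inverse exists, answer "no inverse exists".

no inverse exists

Euclidean algorithm on 473, 110:
473 = 4×110 + 33
110 = 3×33 + 11
33 = 3×11 + 0
Since gcd = 11 > 1, 110 is not a unit mod 473.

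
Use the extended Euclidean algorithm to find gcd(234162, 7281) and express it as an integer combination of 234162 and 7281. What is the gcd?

9

Euclidean algorithm:
234162 = 32·7281 + 1170
7281 = 6·1170 + 261
1170 = 4·261 + 126
261 = 2·126 + 9
126 = 14·9 + 0
gcd(234162, 7281) = 9.
Express as a combination:
9 = 261 − 2·126
9 = −2·1170 + 9·261
9 = 9·7281 − 56·1170
9 = −56·234162 + 1801·7281
So 9 = (-56)·234162 + (1801)·7281.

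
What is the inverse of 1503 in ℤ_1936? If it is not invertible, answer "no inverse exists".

Run Euclid on (1936, 1503):
1936 = 1×1503 + 433
1503 = 3×433 + 204
433 = 2×204 + 25
204 = 8×25 + 4
25 = 6×4 + 1
4 = 4×1 + 0
Since gcd(1503, 1936) = 1, back-substitute to write 1 as a combination:
1 = 25 − 6·4
1 = −6·204 + 49·25
1 = 49·433 − 104·204
1 = −104·1503 + 361·433
1 = 361·1936 − 465·1503
Thus 1503·(-465) ≡ 1 (mod 1936); reducing, -465 mod 1936 = 1471.

1471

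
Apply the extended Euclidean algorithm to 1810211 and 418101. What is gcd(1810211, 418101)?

Apply Euclid's algorithm to 1810211 and 418101:
1810211 = 4*418101 + 137807
418101 = 3*137807 + 4680
137807 = 29*4680 + 2087
4680 = 2*2087 + 506
2087 = 4*506 + 63
506 = 8*63 + 2
63 = 31*2 + 1
2 = 2*1 + 0
gcd(1810211, 418101) = 1.
Back-substituting:
1 = 63 − 31·2
1 = −31·506 + 249·63
1 = 249·2087 − 1027·506
1 = −1027·4680 + 2303·2087
1 = 2303·137807 − 67814·4680
1 = −67814·418101 + 205745·137807
1 = 205745·1810211 − 890794·418101
So 1 = (205745)·1810211 + (-890794)·418101.

1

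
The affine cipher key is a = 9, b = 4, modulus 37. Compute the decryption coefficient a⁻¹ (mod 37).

Run Euclid on (37, 9):
37 = 4×9 + 1
9 = 9×1 + 0
Since gcd(9, 37) = 1, back-substitute to write 1 as a combination:
1 = 37 − 4·9
Hence 9⁻¹ ≡ -4 ≡ 33 (mod 37).

33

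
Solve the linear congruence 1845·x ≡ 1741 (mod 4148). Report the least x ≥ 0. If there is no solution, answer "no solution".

First find gcd(1845, 4148):
4148 = 2×1845 + 458
1845 = 4×458 + 13
458 = 35×13 + 3
13 = 4×3 + 1
3 = 3×1 + 0
gcd = 1, so a unique solution mod 4148 exists.
Back-substitute for the Bézout coefficients:
1 = 13 − 4·3
1 = −4·458 + 141·13
1 = 141·1845 − 568·458
1 = −568·4148 + 1277·1845
So 1845·(1277) ≡ 1 (mod 4148), giving 1845⁻¹ ≡ 1277.
x ≡ 1845⁻¹·1741 ≡ 1277·1741 ≡ 4077 (mod 4148).

4077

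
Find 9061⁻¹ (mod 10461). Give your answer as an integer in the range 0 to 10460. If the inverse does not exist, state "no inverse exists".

2548

Apply the Euclidean algorithm to 10461 and 9061:
10461 = 1*9061 + 1400
9061 = 6*1400 + 661
1400 = 2*661 + 78
661 = 8*78 + 37
78 = 2*37 + 4
37 = 9*4 + 1
4 = 4*1 + 0
gcd = 1, so the inverse exists. Back-substitute:
1 = 37 − 9·4
1 = −9·78 + 19·37
1 = 19·661 − 161·78
1 = −161·1400 + 341·661
1 = 341·9061 − 2207·1400
1 = −2207·10461 + 2548·9061
So 9061·2548 ≡ 1 (mod 10461).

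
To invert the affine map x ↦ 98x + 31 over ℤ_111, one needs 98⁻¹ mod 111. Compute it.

17

Apply the Euclidean algorithm to 111 and 98:
111 = 1·98 + 13
98 = 7·13 + 7
13 = 1·7 + 6
7 = 1·6 + 1
6 = 6·1 + 0
The gcd is 1. Working backward:
1 = 7 − 6
1 = −13 + 2·7
1 = 2·98 − 15·13
1 = −15·111 + 17·98
So 98·17 ≡ 1 (mod 111).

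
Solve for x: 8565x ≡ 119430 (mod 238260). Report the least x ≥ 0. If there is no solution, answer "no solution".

11002

First find gcd(8565, 238260):
238260 = 27·8565 + 7005
8565 = 1·7005 + 1560
7005 = 4·1560 + 765
1560 = 2·765 + 30
765 = 25·30 + 15
30 = 2·15 + 0
gcd = 15 and 15 | 119430, so solutions exist. Divide through by 15: 571x ≡ 7962 (mod 15884).
Now find 571⁻¹ mod 15884:
15884 = 27·571 + 467
571 = 1·467 + 104
467 = 4·104 + 51
104 = 2·51 + 2
51 = 25·2 + 1
2 = 2·1 + 0
Back-substitute:
1 = 51 − 25·2
1 = −25·104 + 51·51
1 = 51·467 − 229·104
1 = −229·571 + 280·467
1 = 280·15884 − 7789·571
So 571·(-7789) ≡ 1 (mod 15884), i.e. 571⁻¹ ≡ 8095.
Then x ≡ 8095·7962 ≡ 11002 (mod 15884); the smallest non-negative solution is x = 11002.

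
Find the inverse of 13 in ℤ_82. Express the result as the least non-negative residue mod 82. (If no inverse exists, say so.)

Extended Euclidean algorithm:
82 = 6·13 + 4
13 = 3·4 + 1
4 = 4·1 + 0
Since gcd(13, 82) = 1, back-substitute to write 1 as a combination:
1 = 13 − 3·4
1 = −3·82 + 19·13
So 13·19 ≡ 1 (mod 82).

19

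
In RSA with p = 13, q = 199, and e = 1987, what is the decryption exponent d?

1075

φ(n) = (p−1)(q−1) = 12·198 = 2376.
Need d with 1987·d ≡ 1 (mod 2376). Apply the extended Euclidean algorithm:
2376 = 1*1987 + 389
1987 = 5*389 + 42
389 = 9*42 + 11
42 = 3*11 + 9
11 = 1*9 + 2
9 = 4*2 + 1
2 = 2*1 + 0
Back-substitute:
1 = 9 − 4·2
1 = −4·11 + 5·9
1 = 5·42 − 19·11
1 = −19·389 + 176·42
1 = 176·1987 − 899·389
1 = −899·2376 + 1075·1987
So 1987·1075 ≡ 1 (mod 2376), hence d = 1075.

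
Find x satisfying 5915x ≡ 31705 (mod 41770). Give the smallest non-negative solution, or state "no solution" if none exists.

4885

First find gcd(5915, 41770):
41770 = 7×5915 + 365
5915 = 16×365 + 75
365 = 4×75 + 65
75 = 1×65 + 10
65 = 6×10 + 5
10 = 2×5 + 0
gcd = 5 and 5 | 31705, so solutions exist. Divide through by 5: 1183x ≡ 6341 (mod 8354).
Now find 1183⁻¹ mod 8354:
8354 = 7*1183 + 73
1183 = 16*73 + 15
73 = 4*15 + 13
15 = 1*13 + 2
13 = 6*2 + 1
2 = 2*1 + 0
Back-substitute:
1 = 13 − 6·2
1 = −6·15 + 7·13
1 = 7·73 − 34·15
1 = −34·1183 + 551·73
1 = 551·8354 − 3891·1183
So 1183·(-3891) ≡ 1 (mod 8354), i.e. 1183⁻¹ ≡ 4463.
Then x ≡ 4463·6341 ≡ 4885 (mod 8354); the smallest non-negative solution is x = 4885.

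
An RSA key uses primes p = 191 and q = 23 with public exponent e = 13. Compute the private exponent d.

φ(n) = (p−1)(q−1) = 190·22 = 4180.
Need d with 13·d ≡ 1 (mod 4180). Apply the extended Euclidean algorithm:
4180 = 321*13 + 7
13 = 1*7 + 6
7 = 1*6 + 1
6 = 6*1 + 0
Back-substitute:
1 = 7 − 6
1 = −13 + 2·7
1 = 2·4180 − 643·13
So 13·(-643) ≡ 1 (mod 4180), hence d ≡ -643 ≡ 3537 (mod 4180).

3537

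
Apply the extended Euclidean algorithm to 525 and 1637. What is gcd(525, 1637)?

Euclidean algorithm:
1637 = 3×525 + 62
525 = 8×62 + 29
62 = 2×29 + 4
29 = 7×4 + 1
4 = 4×1 + 0
gcd(525, 1637) = 1.
Express as a combination:
1 = 29 − 7·4
1 = −7·62 + 15·29
1 = 15·525 − 127·62
1 = −127·1637 + 396·525
So 1 = (-127)·1637 + (396)·525.

1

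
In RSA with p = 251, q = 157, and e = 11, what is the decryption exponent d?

φ(n) = (p−1)(q−1) = 250·156 = 39000.
Need d with 11·d ≡ 1 (mod 39000). Apply the extended Euclidean algorithm:
39000 = 3545·11 + 5
11 = 2·5 + 1
5 = 5·1 + 0
Back-substitute:
1 = 11 − 2·5
1 = −2·39000 + 7091·11
So 11·7091 ≡ 1 (mod 39000), hence d = 7091.

7091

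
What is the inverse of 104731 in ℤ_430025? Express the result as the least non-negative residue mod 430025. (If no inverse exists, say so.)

12396

Extended Euclidean algorithm:
430025 = 4×104731 + 11101
104731 = 9×11101 + 4822
11101 = 2×4822 + 1457
4822 = 3×1457 + 451
1457 = 3×451 + 104
451 = 4×104 + 35
104 = 2×35 + 34
35 = 1×34 + 1
34 = 34×1 + 0
Since gcd(104731, 430025) = 1, back-substitute to write 1 as a combination:
1 = 35 − 34
1 = −104 + 3·35
1 = 3·451 − 13·104
1 = −13·1457 + 42·451
1 = 42·4822 − 139·1457
1 = −139·11101 + 320·4822
1 = 320·104731 − 3019·11101
1 = −3019·430025 + 12396·104731
So 104731·12396 ≡ 1 (mod 430025).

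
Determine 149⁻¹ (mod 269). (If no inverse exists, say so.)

Run Euclid on (269, 149):
269 = 1·149 + 120
149 = 1·120 + 29
120 = 4·29 + 4
29 = 7·4 + 1
4 = 4·1 + 0
gcd = 1, so the inverse exists. Back-substitute:
1 = 29 − 7·4
1 = −7·120 + 29·29
1 = 29·149 − 36·120
1 = −36·269 + 65·149
So 149·65 ≡ 1 (mod 269).

65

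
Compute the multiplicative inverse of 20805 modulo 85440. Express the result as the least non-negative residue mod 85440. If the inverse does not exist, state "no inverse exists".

Euclidean algorithm on 85440, 20805:
85440 = 4·20805 + 2220
20805 = 9·2220 + 825
2220 = 2·825 + 570
825 = 1·570 + 255
570 = 2·255 + 60
255 = 4·60 + 15
60 = 4·15 + 0
The gcd is 15, not 1, hence no inverse exists.

no inverse exists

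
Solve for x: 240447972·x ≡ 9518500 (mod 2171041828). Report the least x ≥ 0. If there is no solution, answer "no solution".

483181357

First find gcd(240447972, 2171041828):
2171041828 = 9×240447972 + 7010080
240447972 = 34×7010080 + 2105252
7010080 = 3×2105252 + 694324
2105252 = 3×694324 + 22280
694324 = 31×22280 + 3644
22280 = 6×3644 + 416
3644 = 8×416 + 316
416 = 1×316 + 100
316 = 3×100 + 16
100 = 6×16 + 4
16 = 4×4 + 0
gcd = 4 and 4 | 9518500, so solutions exist. Divide through by 4: 60111993x ≡ 2379625 (mod 542760457).
Now find 60111993⁻¹ mod 542760457:
542760457 = 9*60111993 + 1752520
60111993 = 34*1752520 + 526313
1752520 = 3*526313 + 173581
526313 = 3*173581 + 5570
173581 = 31*5570 + 911
5570 = 6*911 + 104
911 = 8*104 + 79
104 = 1*79 + 25
79 = 3*25 + 4
25 = 6*4 + 1
4 = 4*1 + 0
Back-substitute:
1 = 25 − 6·4
1 = −6·79 + 19·25
1 = 19·104 − 25·79
1 = −25·911 + 219·104
1 = 219·5570 − 1339·911
1 = −1339·173581 + 41728·5570
1 = 41728·526313 − 126523·173581
1 = −126523·1752520 + 421297·526313
1 = 421297·60111993 − 14450621·1752520
1 = −14450621·542760457 + 130476886·60111993
So 60111993⁻¹ ≡ 130476886 (mod 542760457).
Then x ≡ 130476886·2379625 ≡ 483181357 (mod 542760457); the smallest non-negative solution is x = 483181357.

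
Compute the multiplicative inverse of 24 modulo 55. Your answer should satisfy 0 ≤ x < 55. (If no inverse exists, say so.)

39

Run Euclid on (55, 24):
55 = 2·24 + 7
24 = 3·7 + 3
7 = 2·3 + 1
3 = 3·1 + 0
gcd = 1, so the inverse exists. Back-substitute:
1 = 7 − 2·3
1 = −2·24 + 7·7
1 = 7·55 − 16·24
Thus 24·(-16) ≡ 1 (mod 55); reducing, -16 mod 55 = 39.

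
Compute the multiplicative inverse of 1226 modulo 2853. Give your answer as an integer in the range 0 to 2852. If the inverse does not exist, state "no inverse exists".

1985

gcd(2853, 1226) by repeated division:
2853 = 2×1226 + 401
1226 = 3×401 + 23
401 = 17×23 + 10
23 = 2×10 + 3
10 = 3×3 + 1
3 = 3×1 + 0
The gcd is 1. Working backward:
1 = 10 − 3·3
1 = −3·23 + 7·10
1 = 7·401 − 122·23
1 = −122·1226 + 373·401
1 = 373·2853 − 868·1226
Hence 1226⁻¹ ≡ -868 ≡ 1985 (mod 2853).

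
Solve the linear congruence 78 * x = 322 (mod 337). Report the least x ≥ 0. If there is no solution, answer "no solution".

272

First find gcd(78, 337):
337 = 4·78 + 25
78 = 3·25 + 3
25 = 8·3 + 1
3 = 3·1 + 0
gcd = 1, so a unique solution mod 337 exists.
Back-substitute for the Bézout coefficients:
1 = 25 − 8·3
1 = −8·78 + 25·25
1 = 25·337 − 108·78
So 78·(-108) ≡ 1 (mod 337), giving 78⁻¹ ≡ 229.
x ≡ 78⁻¹·322 ≡ 229·322 ≡ 272 (mod 337).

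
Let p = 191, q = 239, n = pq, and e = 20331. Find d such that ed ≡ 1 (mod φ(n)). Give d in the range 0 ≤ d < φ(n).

φ(n) = (p−1)(q−1) = 190·238 = 45220.
Need d with 20331·d ≡ 1 (mod 45220). Apply the extended Euclidean algorithm:
45220 = 2×20331 + 4558
20331 = 4×4558 + 2099
4558 = 2×2099 + 360
2099 = 5×360 + 299
360 = 1×299 + 61
299 = 4×61 + 55
61 = 1×55 + 6
55 = 9×6 + 1
6 = 6×1 + 0
Back-substitute:
1 = 55 − 9·6
1 = −9·61 + 10·55
1 = 10·299 − 49·61
1 = −49·360 + 59·299
1 = 59·2099 − 344·360
1 = −344·4558 + 747·2099
1 = 747·20331 − 3332·4558
1 = −3332·45220 + 7411·20331
So 20331·7411 ≡ 1 (mod 45220), hence d = 7411.

7411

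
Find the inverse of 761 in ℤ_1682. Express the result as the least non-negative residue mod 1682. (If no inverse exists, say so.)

431

Extended Euclidean algorithm:
1682 = 2·761 + 160
761 = 4·160 + 121
160 = 1·121 + 39
121 = 3·39 + 4
39 = 9·4 + 3
4 = 1·3 + 1
3 = 3·1 + 0
gcd = 1, so the inverse exists. Back-substitute:
1 = 4 − 3
1 = −39 + 10·4
1 = 10·121 − 31·39
1 = −31·160 + 41·121
1 = 41·761 − 195·160
1 = −195·1682 + 431·761
So 761·431 ≡ 1 (mod 1682).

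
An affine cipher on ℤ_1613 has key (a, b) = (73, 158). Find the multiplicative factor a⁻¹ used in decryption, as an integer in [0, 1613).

1149

Extended Euclidean algorithm:
1613 = 22*73 + 7
73 = 10*7 + 3
7 = 2*3 + 1
3 = 3*1 + 0
Since gcd(73, 1613) = 1, back-substitute to write 1 as a combination:
1 = 7 − 2·3
1 = −2·73 + 21·7
1 = 21·1613 − 464·73
Thus 73·(-464) ≡ 1 (mod 1613); reducing, -464 mod 1613 = 1149.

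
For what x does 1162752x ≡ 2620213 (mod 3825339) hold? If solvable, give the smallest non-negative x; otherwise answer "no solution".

gcd(1162752, 3825339):
3825339 = 3*1162752 + 337083
1162752 = 3*337083 + 151503
337083 = 2*151503 + 34077
151503 = 4*34077 + 15195
34077 = 2*15195 + 3687
15195 = 4*3687 + 447
3687 = 8*447 + 111
447 = 4*111 + 3
111 = 37*3 + 0
gcd = 3, but 3 ∤ 2620213, so the congruence has no solution.

no solution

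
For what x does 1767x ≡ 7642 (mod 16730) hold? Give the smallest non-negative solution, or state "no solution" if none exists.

4246

First find gcd(1767, 16730):
16730 = 9*1767 + 827
1767 = 2*827 + 113
827 = 7*113 + 36
113 = 3*36 + 5
36 = 7*5 + 1
5 = 5*1 + 0
gcd = 1, so a unique solution mod 16730 exists.
Back-substitute for the Bézout coefficients:
1 = 36 − 7·5
1 = −7·113 + 22·36
1 = 22·827 − 161·113
1 = −161·1767 + 344·827
1 = 344·16730 − 3257·1767
So 1767·(-3257) ≡ 1 (mod 16730), giving 1767⁻¹ ≡ 13473.
x ≡ 1767⁻¹·7642 ≡ 13473·7642 ≡ 4246 (mod 16730).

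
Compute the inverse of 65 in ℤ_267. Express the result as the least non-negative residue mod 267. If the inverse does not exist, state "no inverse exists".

Apply the Euclidean algorithm to 267 and 65:
267 = 4×65 + 7
65 = 9×7 + 2
7 = 3×2 + 1
2 = 2×1 + 0
The gcd is 1. Working backward:
1 = 7 − 3·2
1 = −3·65 + 28·7
1 = 28·267 − 115·65
Thus 65·(-115) ≡ 1 (mod 267); reducing, -115 mod 267 = 152.

152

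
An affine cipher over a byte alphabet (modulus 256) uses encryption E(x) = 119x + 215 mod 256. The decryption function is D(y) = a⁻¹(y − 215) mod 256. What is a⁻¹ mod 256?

gcd(256, 119) by repeated division:
256 = 2×119 + 18
119 = 6×18 + 11
18 = 1×11 + 7
11 = 1×7 + 4
7 = 1×4 + 3
4 = 1×3 + 1
3 = 3×1 + 0
Since gcd(119, 256) = 1, back-substitute to write 1 as a combination:
1 = 4 − 3
1 = −7 + 2·4
1 = 2·11 − 3·7
1 = −3·18 + 5·11
1 = 5·119 − 33·18
1 = −33·256 + 71·119
So 119·71 ≡ 1 (mod 256).

71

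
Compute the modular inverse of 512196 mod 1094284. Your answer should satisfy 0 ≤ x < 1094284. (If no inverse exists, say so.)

Compute gcd(512196, 1094284):
1094284 = 2*512196 + 69892
512196 = 7*69892 + 22952
69892 = 3*22952 + 1036
22952 = 22*1036 + 160
1036 = 6*160 + 76
160 = 2*76 + 8
76 = 9*8 + 4
8 = 2*4 + 0
Since gcd = 4 > 1, 512196 is not a unit mod 1094284.

no inverse exists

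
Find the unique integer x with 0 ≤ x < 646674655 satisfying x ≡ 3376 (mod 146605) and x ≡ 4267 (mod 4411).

428969606

Write x = 3376 + 146605·k. Then 146605·k ≡ 4267 − 3376 ≡ 891 (mod 4411).
Need 146605⁻¹ mod 4411. Extended Euclid on (4411, 1042):
4411 = 4×1042 + 243
1042 = 4×243 + 70
243 = 3×70 + 33
70 = 2×33 + 4
33 = 8×4 + 1
4 = 4×1 + 0
Back-substitute:
1 = 33 − 8·4
1 = −8·70 + 17·33
1 = 17·243 − 59·70
1 = −59·1042 + 253·243
1 = 253·4411 − 1071·1042
146605⁻¹ ≡ 3340 (mod 4411), so k ≡ 3340·891 ≡ 2926 (mod 4411).
x = 3376 + 146605·2926 = 428969606.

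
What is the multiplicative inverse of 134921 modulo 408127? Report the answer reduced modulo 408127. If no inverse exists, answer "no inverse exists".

127752

gcd(408127, 134921) by repeated division:
408127 = 3*134921 + 3364
134921 = 40*3364 + 361
3364 = 9*361 + 115
361 = 3*115 + 16
115 = 7*16 + 3
16 = 5*3 + 1
3 = 3*1 + 0
The gcd is 1. Working backward:
1 = 16 − 5·3
1 = −5·115 + 36·16
1 = 36·361 − 113·115
1 = −113·3364 + 1053·361
1 = 1053·134921 − 42233·3364
1 = −42233·408127 + 127752·134921
So 134921·127752 ≡ 1 (mod 408127).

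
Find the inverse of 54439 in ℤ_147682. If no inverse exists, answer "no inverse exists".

20837

Run Euclid on (147682, 54439):
147682 = 2·54439 + 38804
54439 = 1·38804 + 15635
38804 = 2·15635 + 7534
15635 = 2·7534 + 567
7534 = 13·567 + 163
567 = 3·163 + 78
163 = 2·78 + 7
78 = 11·7 + 1
7 = 7·1 + 0
gcd = 1, so the inverse exists. Back-substitute:
1 = 78 − 11·7
1 = −11·163 + 23·78
1 = 23·567 − 80·163
1 = −80·7534 + 1063·567
1 = 1063·15635 − 2206·7534
1 = −2206·38804 + 5475·15635
1 = 5475·54439 − 7681·38804
1 = −7681·147682 + 20837·54439
So 54439·20837 ≡ 1 (mod 147682).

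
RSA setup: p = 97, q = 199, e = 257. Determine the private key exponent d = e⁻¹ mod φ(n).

φ(n) = (p−1)(q−1) = 96·198 = 19008.
Need d with 257·d ≡ 1 (mod 19008). Apply the extended Euclidean algorithm:
19008 = 73*257 + 247
257 = 1*247 + 10
247 = 24*10 + 7
10 = 1*7 + 3
7 = 2*3 + 1
3 = 3*1 + 0
Back-substitute:
1 = 7 − 2·3
1 = −2·10 + 3·7
1 = 3·247 − 74·10
1 = −74·257 + 77·247
1 = 77·19008 − 5695·257
So 257·(-5695) ≡ 1 (mod 19008), hence d ≡ -5695 ≡ 13313 (mod 19008).

13313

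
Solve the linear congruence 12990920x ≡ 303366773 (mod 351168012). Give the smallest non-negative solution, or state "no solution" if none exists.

gcd(12990920, 351168012):
351168012 = 27*12990920 + 413172
12990920 = 31*413172 + 182588
413172 = 2*182588 + 47996
182588 = 3*47996 + 38600
47996 = 1*38600 + 9396
38600 = 4*9396 + 1016
9396 = 9*1016 + 252
1016 = 4*252 + 8
252 = 31*8 + 4
8 = 2*4 + 0
gcd = 4, but 4 ∤ 303366773, so the congruence has no solution.

no solution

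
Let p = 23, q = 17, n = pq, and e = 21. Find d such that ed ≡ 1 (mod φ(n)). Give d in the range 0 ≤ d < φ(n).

φ(n) = (p−1)(q−1) = 22·16 = 352.
Need d with 21·d ≡ 1 (mod 352). Apply the extended Euclidean algorithm:
352 = 16×21 + 16
21 = 1×16 + 5
16 = 3×5 + 1
5 = 5×1 + 0
Back-substitute:
1 = 16 − 3·5
1 = −3·21 + 4·16
1 = 4·352 − 67·21
So 21·(-67) ≡ 1 (mod 352), hence d ≡ -67 ≡ 285 (mod 352).

285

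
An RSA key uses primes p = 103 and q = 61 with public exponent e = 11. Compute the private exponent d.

4451

φ(n) = (p−1)(q−1) = 102·60 = 6120.
Need d with 11·d ≡ 1 (mod 6120). Apply the extended Euclidean algorithm:
6120 = 556×11 + 4
11 = 2×4 + 3
4 = 1×3 + 1
3 = 3×1 + 0
Back-substitute:
1 = 4 − 3
1 = −11 + 3·4
1 = 3·6120 − 1669·11
So 11·(-1669) ≡ 1 (mod 6120), hence d ≡ -1669 ≡ 4451 (mod 6120).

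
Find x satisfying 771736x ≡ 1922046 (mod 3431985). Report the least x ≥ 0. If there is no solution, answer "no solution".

517191

First find gcd(771736, 3431985):
3431985 = 4·771736 + 345041
771736 = 2·345041 + 81654
345041 = 4·81654 + 18425
81654 = 4·18425 + 7954
18425 = 2·7954 + 2517
7954 = 3·2517 + 403
2517 = 6·403 + 99
403 = 4·99 + 7
99 = 14·7 + 1
7 = 7·1 + 0
gcd = 1, so a unique solution mod 3431985 exists.
Back-substitute for the Bézout coefficients:
1 = 99 − 14·7
1 = −14·403 + 57·99
1 = 57·2517 − 356·403
1 = −356·7954 + 1125·2517
1 = 1125·18425 − 2606·7954
1 = −2606·81654 + 11549·18425
1 = 11549·345041 − 48802·81654
1 = −48802·771736 + 109153·345041
1 = 109153·3431985 − 485414·771736
So 771736·(-485414) ≡ 1 (mod 3431985), giving 771736⁻¹ ≡ 2946571.
x ≡ 771736⁻¹·1922046 ≡ 2946571·1922046 ≡ 517191 (mod 3431985).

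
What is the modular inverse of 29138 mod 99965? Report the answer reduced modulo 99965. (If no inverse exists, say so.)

gcd(99965, 29138) by repeated division:
99965 = 3×29138 + 12551
29138 = 2×12551 + 4036
12551 = 3×4036 + 443
4036 = 9×443 + 49
443 = 9×49 + 2
49 = 24×2 + 1
2 = 2×1 + 0
The gcd is 1. Working backward:
1 = 49 − 24·2
1 = −24·443 + 217·49
1 = 217·4036 − 1977·443
1 = −1977·12551 + 6148·4036
1 = 6148·29138 − 14273·12551
1 = −14273·99965 + 48967·29138
So 29138·48967 ≡ 1 (mod 99965).

48967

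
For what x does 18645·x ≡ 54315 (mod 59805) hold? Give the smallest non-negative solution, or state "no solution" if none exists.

2415

First find gcd(18645, 59805):
59805 = 3·18645 + 3870
18645 = 4·3870 + 3165
3870 = 1·3165 + 705
3165 = 4·705 + 345
705 = 2·345 + 15
345 = 23·15 + 0
gcd = 15 and 15 | 54315, so solutions exist. Divide through by 15: 1243x ≡ 3621 (mod 3987).
Now find 1243⁻¹ mod 3987:
3987 = 3*1243 + 258
1243 = 4*258 + 211
258 = 1*211 + 47
211 = 4*47 + 23
47 = 2*23 + 1
23 = 23*1 + 0
Back-substitute:
1 = 47 − 2·23
1 = −2·211 + 9·47
1 = 9·258 − 11·211
1 = −11·1243 + 53·258
1 = 53·3987 − 170·1243
So 1243·(-170) ≡ 1 (mod 3987), i.e. 1243⁻¹ ≡ 3817.
Then x ≡ 3817·3621 ≡ 2415 (mod 3987); the smallest non-negative solution is x = 2415.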